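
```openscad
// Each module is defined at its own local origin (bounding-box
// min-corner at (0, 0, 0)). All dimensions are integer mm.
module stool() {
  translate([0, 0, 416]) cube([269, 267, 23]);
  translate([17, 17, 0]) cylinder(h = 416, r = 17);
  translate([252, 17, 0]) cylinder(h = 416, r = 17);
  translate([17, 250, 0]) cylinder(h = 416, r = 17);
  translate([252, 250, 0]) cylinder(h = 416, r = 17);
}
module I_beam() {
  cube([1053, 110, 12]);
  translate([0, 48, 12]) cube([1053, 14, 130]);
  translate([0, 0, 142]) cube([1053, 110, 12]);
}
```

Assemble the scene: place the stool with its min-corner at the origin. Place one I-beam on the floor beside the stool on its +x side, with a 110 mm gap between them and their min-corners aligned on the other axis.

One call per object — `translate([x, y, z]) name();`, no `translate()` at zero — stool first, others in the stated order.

stool();
translate([379, 0, 0]) I_beam();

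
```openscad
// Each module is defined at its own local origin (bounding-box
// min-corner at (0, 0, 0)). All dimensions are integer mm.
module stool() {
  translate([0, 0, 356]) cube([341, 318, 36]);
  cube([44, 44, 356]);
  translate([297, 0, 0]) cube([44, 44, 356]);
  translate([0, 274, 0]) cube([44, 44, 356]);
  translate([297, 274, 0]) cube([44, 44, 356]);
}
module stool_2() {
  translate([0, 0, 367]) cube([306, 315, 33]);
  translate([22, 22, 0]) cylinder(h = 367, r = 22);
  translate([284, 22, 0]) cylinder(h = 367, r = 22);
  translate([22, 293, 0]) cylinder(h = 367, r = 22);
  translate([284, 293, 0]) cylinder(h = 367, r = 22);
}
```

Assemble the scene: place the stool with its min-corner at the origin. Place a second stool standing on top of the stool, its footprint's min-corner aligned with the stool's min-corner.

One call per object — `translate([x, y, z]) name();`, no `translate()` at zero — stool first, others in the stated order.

stool();
translate([0, 0, 392]) stool_2();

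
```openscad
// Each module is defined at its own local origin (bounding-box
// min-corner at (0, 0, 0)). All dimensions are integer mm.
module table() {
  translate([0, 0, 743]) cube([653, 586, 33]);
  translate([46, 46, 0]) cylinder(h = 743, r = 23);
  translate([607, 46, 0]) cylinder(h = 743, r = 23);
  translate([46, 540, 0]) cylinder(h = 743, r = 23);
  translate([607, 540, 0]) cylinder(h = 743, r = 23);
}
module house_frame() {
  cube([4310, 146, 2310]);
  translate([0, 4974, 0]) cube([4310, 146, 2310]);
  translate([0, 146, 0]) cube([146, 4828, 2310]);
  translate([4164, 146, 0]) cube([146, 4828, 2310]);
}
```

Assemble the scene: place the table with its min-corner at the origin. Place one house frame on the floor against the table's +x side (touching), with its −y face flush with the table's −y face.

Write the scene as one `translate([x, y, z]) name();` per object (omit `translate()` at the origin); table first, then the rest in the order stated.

table();
translate([653, 0, 0]) house_frame();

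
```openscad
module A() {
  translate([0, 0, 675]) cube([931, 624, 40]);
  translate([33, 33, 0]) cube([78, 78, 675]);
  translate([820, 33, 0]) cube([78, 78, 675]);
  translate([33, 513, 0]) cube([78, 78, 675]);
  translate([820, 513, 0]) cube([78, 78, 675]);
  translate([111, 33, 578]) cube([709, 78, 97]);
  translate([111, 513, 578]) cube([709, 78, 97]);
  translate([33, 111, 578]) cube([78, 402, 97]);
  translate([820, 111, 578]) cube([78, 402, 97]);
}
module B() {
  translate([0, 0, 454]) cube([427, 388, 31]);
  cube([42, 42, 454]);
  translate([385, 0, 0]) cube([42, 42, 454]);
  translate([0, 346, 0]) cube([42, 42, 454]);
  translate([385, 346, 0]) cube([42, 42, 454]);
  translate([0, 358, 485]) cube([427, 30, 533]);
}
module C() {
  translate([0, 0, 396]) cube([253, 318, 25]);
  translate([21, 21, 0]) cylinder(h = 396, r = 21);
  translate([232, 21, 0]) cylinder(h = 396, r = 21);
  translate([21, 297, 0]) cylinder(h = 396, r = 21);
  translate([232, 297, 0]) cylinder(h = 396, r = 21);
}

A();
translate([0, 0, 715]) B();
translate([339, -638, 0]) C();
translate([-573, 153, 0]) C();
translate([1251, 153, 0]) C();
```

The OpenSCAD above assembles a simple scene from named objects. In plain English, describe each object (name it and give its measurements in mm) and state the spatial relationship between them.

A is a table: top 931 mm (x) × 624 mm (y), 40 mm thick, upper face at z = 715 mm, on four 78×78 mm square legs, each inset 33 mm from the nearest pair of top edges, running from z = 0 to the bottom of the top. Four apron rails, 78 mm thick and 97 mm tall, run between adjacent legs with their top edges flush with the underside of the top and their outer faces flush with the legs' outer faces.

B is a chair: 427×388 mm seat, 31 mm thick, top at z = 485 mm, on four 42 mm square corner legs flush with the seat edges. A 30 mm thick backrest slab spans the full seat width, extending 533 mm above the seat top, its back face flush with the seat's +y edge.

C is a simple wooden stool: a rectangular seat 253 mm (x) by 318 mm (y), 25 mm thick, top face at z = 421 mm, on four round legs, each 42 mm in diameter. The legs rest on z = 0, each leg's axis is inset half a diameter from the nearest pair of seat edges (so the leg's bounding box is flush with the corner).

The chair is on top of the table. Three stools sit around the table at the −y, −x, +x sides.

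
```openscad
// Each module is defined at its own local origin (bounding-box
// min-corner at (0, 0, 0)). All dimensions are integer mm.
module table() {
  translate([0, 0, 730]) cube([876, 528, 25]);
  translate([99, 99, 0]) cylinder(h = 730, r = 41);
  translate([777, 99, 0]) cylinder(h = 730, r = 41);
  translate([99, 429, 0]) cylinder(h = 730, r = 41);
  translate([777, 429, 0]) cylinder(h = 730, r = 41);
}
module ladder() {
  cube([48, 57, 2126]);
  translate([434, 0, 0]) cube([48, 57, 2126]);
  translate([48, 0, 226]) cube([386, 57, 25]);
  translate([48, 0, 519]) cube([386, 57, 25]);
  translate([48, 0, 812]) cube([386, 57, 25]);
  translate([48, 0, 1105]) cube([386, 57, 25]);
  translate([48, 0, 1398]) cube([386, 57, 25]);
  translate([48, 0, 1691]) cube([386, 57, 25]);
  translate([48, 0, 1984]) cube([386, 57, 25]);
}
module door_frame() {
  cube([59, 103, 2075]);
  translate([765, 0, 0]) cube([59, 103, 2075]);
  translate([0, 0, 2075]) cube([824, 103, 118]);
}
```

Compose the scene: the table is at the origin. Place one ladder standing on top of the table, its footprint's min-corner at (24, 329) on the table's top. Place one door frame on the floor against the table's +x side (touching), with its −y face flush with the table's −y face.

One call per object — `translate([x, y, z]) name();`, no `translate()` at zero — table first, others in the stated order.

table();
translate([24, 329, 755]) ladder();
translate([876, 0, 0]) door_frame();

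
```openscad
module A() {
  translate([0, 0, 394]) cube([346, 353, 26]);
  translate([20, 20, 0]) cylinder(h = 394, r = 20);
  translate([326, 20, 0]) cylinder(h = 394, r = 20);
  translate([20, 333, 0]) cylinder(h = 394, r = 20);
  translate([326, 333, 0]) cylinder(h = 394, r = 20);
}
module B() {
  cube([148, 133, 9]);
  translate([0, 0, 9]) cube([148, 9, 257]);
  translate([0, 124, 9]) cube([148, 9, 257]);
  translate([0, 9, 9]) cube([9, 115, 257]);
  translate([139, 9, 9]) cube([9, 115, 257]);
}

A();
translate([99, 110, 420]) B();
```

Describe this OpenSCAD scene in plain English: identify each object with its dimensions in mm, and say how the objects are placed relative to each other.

A is a four-legged stool. The seat is 346×353 mm, 26 mm thick, top at z = 420 mm. It stands on four round legs, each 40 mm in diameter, from z = 0 to the seat underside, each leg's axis is inset half a diameter from the nearest pair of seat edges (so the leg's bounding box is flush with the corner).

B is an open-topped rectangular box: outside dimensions 148×133×266 mm, with a uniform wall and base thickness of 9 mm. The base is a full 148×133 slab on the floor; four walls sit on top of the base. The front and back walls (the −y and +y sides) span the full width; the two side walls fit between them.

The open box is on top of the stool, centred.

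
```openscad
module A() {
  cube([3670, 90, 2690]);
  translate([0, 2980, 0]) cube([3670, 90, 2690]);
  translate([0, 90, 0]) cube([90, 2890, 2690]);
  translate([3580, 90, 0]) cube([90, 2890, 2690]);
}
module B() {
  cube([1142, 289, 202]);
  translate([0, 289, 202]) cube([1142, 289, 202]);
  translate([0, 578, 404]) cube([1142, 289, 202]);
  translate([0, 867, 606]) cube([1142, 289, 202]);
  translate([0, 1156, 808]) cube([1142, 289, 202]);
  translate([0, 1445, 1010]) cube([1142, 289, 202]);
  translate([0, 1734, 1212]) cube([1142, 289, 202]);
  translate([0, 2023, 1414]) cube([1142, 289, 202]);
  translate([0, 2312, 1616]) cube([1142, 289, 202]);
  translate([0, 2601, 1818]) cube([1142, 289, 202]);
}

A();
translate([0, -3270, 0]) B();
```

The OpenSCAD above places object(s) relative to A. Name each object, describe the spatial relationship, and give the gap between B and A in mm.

A is a house frame. B is a staircase. The staircase is on the floor beside the house frame on its −y side. The gap between the staircase and the house frame is 380 mm.

The staircase's nearest face is 380 mm from the house frame's −y face.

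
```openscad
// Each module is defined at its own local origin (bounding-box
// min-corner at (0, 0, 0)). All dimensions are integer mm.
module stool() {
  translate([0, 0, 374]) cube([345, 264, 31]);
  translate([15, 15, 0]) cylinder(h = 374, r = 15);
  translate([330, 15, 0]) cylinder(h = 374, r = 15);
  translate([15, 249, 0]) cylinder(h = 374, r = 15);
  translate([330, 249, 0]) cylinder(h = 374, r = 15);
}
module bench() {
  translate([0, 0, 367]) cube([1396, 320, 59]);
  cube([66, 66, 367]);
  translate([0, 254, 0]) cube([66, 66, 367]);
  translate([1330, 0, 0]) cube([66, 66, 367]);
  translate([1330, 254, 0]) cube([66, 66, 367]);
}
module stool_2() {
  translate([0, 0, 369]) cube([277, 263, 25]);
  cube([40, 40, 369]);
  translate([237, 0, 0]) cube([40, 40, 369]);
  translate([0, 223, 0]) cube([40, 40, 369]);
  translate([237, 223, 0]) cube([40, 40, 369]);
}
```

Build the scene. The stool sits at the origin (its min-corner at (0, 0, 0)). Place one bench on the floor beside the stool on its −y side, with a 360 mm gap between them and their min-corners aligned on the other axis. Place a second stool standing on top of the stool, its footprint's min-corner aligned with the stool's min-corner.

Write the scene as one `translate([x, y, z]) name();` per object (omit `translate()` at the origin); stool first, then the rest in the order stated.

stool();
translate([0, -680, 0]) bench();
translate([0, 0, 405]) stool_2();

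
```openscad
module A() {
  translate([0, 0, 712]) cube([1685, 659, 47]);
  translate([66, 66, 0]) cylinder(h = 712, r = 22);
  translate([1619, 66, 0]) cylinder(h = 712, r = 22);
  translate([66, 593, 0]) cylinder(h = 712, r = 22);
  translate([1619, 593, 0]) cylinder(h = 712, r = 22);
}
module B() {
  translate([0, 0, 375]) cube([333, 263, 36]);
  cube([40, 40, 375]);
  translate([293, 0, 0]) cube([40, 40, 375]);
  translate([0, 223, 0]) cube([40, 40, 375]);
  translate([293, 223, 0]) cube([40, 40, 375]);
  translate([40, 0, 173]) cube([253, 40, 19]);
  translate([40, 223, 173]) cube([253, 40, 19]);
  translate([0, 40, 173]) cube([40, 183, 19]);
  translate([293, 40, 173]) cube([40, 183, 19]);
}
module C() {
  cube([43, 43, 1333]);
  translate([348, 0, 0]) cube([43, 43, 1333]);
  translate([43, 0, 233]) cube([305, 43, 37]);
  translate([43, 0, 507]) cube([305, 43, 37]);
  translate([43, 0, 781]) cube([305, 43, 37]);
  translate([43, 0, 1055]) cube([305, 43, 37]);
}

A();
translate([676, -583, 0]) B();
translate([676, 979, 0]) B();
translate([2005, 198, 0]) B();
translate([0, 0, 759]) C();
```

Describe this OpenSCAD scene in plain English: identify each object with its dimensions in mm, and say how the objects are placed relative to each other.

A is a table with a 1685×659 mm rectangular top, 47 mm thick, top surface at z = 759 mm, supported by four round legs of 44 mm diameter, each leg's bounding box inset 44 mm from the nearest pair of top edges, running from the floor.

B is a four-legged stool. The seat is a 333×263×36 mm slab whose top surface is at z = 411 mm; four square legs, each 40×40 mm in cross-section, run from the floor (z = 0) to the underside of the seat, each flush with a corner of the seat. Four stretchers, 40 mm wide and 19 mm tall, connect adjacent legs with their undersides at z = 173 mm, each running between the inner faces of the legs it joins and aligned with the legs' outer faces on the other axis.

C is a wooden ladder with two side rails of 43×43 mm section and 1333 mm height, set 391 mm apart overall. Between them run 4 rectangular rungs (43 mm deep, 37 mm thick), front faces flush with the rails' −y face. The bottom of the first rung is 233 mm above the floor and each subsequent rung is 274 mm higher than the one below.

Three stools sit around the table at the −y, +y, +x sides. The ladder is on top of the table.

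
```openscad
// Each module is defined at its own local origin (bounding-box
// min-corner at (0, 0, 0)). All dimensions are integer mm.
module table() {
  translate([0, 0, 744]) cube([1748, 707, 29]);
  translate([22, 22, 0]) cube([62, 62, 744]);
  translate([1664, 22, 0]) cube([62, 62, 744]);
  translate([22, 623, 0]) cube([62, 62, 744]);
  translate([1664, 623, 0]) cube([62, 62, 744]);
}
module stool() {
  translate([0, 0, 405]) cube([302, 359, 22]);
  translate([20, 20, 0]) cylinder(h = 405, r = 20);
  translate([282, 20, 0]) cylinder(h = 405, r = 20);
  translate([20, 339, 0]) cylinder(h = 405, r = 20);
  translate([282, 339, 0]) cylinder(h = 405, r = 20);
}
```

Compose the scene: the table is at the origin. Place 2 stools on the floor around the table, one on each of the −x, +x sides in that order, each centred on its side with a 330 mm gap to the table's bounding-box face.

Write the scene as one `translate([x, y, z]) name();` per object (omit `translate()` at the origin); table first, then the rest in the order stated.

table();
translate([-632, 174, 0]) stool();
translate([2078, 174, 0]) stool();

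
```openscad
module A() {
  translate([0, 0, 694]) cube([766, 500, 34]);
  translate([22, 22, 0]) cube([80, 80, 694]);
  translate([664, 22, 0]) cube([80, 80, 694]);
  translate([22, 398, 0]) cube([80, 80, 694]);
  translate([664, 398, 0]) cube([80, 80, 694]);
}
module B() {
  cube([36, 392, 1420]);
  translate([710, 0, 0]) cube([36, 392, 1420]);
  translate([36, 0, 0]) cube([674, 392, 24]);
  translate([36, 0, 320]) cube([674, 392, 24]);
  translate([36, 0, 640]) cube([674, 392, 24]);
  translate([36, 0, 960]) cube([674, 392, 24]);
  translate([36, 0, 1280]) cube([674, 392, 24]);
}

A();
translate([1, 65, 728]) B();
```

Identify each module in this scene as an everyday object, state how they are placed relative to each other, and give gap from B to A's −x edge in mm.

The bookshelf's min-x is at 1; the table's min-x is 0; gap = 1 mm.

A is a table. B is a bookshelf. The bookshelf is on top of the table. The gap from the bookshelf to the table's −x edge is 1 mm.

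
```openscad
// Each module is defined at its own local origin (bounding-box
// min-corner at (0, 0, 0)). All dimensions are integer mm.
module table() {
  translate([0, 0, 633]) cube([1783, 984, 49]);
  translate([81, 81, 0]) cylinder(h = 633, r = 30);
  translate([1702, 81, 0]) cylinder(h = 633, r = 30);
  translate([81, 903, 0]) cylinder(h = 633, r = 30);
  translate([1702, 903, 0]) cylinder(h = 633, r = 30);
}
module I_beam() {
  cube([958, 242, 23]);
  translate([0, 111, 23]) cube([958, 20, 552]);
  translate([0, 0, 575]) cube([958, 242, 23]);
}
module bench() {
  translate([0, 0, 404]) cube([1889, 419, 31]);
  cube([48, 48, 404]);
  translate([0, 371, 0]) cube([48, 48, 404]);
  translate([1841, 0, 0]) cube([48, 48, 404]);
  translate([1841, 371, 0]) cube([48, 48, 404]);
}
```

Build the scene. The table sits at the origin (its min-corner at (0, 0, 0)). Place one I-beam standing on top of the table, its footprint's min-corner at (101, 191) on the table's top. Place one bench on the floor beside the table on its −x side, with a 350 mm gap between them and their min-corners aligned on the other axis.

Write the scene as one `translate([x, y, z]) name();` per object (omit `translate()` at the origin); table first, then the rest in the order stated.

table();
translate([101, 191, 682]) I_beam();
translate([-2239, 0, 0]) bench();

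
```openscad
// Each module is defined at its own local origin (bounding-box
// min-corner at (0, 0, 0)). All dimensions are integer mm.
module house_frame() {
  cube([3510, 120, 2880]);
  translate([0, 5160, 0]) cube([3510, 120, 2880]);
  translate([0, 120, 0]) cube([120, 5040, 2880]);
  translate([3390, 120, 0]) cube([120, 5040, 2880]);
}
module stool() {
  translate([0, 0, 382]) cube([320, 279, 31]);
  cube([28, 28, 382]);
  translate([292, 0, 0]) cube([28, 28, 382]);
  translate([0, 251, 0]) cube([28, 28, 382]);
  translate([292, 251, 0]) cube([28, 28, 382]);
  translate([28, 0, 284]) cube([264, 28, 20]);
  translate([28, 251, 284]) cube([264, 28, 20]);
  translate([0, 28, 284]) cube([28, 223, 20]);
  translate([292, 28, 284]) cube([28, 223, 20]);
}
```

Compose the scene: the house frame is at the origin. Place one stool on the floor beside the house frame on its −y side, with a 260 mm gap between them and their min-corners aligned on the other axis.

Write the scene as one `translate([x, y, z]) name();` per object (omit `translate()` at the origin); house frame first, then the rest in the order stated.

house_frame();
translate([0, -539, 0]) stool();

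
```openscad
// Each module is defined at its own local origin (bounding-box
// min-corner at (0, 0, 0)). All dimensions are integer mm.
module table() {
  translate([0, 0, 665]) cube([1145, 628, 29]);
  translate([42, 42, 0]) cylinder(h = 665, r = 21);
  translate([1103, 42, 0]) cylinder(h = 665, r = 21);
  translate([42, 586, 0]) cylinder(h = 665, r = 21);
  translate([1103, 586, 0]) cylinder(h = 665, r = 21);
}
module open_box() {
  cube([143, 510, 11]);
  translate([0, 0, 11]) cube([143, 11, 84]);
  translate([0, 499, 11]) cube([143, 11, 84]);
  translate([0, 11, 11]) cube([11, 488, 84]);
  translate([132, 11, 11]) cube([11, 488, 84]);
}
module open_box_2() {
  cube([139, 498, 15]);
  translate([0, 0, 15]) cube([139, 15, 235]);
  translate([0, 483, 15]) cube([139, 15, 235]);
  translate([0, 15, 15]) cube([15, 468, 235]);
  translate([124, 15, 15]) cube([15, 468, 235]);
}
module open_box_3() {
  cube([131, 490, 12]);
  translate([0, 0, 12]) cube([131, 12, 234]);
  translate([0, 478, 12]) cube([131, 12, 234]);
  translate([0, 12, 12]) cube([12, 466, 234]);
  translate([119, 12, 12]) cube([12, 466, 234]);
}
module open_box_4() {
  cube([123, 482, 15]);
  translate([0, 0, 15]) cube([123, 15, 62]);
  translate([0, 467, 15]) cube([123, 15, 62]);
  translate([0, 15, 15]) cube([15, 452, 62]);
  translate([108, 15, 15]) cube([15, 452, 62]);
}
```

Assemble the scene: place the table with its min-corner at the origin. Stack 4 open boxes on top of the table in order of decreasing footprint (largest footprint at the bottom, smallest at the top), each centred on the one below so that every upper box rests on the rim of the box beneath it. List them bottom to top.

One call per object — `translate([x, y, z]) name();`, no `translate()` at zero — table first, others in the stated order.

table();
translate([501, 59, 694]) open_box();
translate([503, 65, 789]) open_box_2();
translate([507, 69, 1039]) open_box_3();
translate([511, 73, 1285]) open_box_4();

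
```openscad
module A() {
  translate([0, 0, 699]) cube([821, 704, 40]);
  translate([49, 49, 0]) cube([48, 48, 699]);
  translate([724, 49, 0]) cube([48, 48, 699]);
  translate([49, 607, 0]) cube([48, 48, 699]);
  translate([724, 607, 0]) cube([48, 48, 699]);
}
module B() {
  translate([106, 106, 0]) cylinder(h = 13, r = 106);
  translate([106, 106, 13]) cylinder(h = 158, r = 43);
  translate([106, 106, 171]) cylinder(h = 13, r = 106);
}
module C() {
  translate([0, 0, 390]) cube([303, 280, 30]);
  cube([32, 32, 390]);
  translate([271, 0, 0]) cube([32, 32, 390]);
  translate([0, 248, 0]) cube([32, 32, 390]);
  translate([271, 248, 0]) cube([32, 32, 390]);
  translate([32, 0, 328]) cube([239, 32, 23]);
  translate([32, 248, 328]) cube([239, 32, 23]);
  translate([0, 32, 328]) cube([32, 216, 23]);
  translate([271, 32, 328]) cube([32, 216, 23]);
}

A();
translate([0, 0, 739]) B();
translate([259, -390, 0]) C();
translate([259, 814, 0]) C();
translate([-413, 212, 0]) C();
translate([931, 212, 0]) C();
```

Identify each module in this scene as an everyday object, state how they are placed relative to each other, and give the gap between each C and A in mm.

A is a table. B is a spool. C is a stool. The spool is on top of the table. Four stools sit around the table at the −y, +y, −x, +x sides. The gap between each stool and the table is 110 mm.

Each stool's nearest face is 110 mm from the table's bounding box.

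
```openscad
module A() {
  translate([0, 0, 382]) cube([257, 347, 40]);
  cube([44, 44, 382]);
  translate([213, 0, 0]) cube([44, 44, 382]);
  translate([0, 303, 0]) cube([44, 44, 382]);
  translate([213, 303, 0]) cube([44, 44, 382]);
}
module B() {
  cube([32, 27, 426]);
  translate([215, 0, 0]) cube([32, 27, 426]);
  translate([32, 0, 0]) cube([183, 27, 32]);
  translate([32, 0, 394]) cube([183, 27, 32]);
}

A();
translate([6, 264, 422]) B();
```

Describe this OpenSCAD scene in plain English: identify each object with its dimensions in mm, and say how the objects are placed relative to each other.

A is a simple wooden stool: a rectangular seat 257 mm (x) by 347 mm (y), 40 mm thick, top face at z = 422 mm, on four square legs, each 44×44 mm in cross-section. The legs rest on z = 0, each flush with a corner of the seat.

B is a picture frame with a 183×362 mm rectangular opening (x by z) and a uniform 32 mm border on every side. Frame depth is 27 mm along y. It is built from two vertical stiles running the full outside height and two horizontal rails spanning the gap between the stiles.

The picture frame is on top of the stool.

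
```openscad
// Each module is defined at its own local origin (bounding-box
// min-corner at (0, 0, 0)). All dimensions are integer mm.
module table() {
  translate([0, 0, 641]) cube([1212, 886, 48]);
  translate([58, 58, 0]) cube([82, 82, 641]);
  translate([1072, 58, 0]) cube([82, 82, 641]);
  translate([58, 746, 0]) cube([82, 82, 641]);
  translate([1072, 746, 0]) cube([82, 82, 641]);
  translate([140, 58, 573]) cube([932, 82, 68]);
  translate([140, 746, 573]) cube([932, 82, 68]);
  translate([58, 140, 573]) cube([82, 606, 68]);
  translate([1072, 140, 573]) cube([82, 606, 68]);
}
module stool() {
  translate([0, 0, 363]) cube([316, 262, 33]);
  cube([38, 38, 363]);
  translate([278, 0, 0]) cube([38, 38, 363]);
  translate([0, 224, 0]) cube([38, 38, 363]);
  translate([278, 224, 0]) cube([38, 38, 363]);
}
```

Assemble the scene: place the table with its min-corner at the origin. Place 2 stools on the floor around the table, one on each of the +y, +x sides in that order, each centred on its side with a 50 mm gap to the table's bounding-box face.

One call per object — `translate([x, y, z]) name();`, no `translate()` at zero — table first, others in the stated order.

table();
translate([448, 936, 0]) stool();
translate([1262, 312, 0]) stool();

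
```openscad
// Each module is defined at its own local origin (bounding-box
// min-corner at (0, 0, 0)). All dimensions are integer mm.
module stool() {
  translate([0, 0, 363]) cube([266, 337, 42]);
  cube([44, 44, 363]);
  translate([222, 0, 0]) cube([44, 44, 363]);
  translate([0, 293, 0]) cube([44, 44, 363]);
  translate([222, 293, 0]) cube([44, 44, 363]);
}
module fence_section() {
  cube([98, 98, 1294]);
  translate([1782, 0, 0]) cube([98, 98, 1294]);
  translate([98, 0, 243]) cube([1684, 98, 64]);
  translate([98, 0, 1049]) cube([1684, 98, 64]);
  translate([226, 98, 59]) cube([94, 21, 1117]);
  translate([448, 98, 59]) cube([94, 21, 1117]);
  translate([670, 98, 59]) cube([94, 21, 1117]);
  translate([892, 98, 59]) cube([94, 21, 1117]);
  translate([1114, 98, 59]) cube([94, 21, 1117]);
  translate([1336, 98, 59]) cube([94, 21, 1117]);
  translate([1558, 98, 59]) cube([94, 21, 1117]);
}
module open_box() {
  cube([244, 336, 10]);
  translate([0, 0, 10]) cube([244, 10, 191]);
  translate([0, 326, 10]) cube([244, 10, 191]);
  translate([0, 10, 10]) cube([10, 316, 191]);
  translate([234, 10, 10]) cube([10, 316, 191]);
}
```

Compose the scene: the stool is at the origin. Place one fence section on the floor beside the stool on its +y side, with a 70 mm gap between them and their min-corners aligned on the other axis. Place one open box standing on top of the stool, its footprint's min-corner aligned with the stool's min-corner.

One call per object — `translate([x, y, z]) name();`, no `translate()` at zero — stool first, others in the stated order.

stool();
translate([0, 407, 0]) fence_section();
translate([0, 0, 405]) open_box();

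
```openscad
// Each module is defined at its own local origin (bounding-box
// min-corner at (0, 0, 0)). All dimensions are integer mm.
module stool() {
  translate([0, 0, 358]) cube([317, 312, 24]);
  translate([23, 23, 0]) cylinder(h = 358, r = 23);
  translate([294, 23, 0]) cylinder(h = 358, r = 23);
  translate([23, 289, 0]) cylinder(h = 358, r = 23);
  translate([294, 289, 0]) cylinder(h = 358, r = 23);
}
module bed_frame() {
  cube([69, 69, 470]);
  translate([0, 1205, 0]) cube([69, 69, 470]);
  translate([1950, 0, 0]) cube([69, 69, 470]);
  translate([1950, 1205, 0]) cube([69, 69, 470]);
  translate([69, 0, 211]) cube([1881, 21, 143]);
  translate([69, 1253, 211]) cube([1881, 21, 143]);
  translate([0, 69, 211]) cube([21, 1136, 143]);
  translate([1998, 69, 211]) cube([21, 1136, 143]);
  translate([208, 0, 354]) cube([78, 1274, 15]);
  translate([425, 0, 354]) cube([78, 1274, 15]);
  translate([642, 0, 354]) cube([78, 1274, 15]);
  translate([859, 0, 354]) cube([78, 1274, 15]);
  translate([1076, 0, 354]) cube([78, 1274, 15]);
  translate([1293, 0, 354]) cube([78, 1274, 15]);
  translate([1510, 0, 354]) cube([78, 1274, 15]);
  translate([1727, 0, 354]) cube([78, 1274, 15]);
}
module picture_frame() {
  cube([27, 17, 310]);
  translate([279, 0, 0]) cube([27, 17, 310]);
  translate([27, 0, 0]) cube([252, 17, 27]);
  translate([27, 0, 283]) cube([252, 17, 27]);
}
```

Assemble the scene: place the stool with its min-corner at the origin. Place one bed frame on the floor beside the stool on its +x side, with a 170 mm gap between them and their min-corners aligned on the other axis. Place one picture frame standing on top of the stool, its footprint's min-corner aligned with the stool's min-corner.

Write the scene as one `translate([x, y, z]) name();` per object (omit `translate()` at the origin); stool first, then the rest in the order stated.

stool();
translate([487, 0, 0]) bed_frame();
translate([0, 0, 382]) picture_frame();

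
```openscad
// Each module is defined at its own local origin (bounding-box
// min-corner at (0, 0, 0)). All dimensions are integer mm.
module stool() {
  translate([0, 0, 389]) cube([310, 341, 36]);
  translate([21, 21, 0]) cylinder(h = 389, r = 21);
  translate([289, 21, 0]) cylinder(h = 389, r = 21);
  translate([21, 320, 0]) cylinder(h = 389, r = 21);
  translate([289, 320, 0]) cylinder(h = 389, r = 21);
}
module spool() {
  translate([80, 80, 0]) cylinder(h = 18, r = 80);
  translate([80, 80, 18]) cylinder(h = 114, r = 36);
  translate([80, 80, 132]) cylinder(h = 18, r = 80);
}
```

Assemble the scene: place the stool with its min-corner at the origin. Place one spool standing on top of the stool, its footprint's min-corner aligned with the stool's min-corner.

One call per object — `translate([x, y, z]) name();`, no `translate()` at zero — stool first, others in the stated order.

stool();
translate([0, 0, 425]) spool();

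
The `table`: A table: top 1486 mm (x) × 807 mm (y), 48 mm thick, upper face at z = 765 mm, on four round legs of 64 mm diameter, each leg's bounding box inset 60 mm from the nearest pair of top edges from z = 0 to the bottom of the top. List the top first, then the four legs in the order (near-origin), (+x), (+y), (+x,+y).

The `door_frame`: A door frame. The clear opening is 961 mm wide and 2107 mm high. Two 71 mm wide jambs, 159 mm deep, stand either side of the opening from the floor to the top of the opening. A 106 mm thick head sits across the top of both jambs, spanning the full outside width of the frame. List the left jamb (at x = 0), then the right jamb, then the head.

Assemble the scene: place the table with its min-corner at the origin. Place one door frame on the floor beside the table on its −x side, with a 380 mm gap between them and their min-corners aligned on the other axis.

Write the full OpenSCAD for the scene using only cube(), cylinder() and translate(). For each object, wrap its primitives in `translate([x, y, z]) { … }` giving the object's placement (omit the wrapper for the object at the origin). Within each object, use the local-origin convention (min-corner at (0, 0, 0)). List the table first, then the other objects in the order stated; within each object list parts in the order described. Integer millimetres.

translate([0, 0, 717]) cube([1486, 807, 48]);
translate([92, 92, 0]) cylinder(h = 717, r = 32);
translate([1394, 92, 0]) cylinder(h = 717, r = 32);
translate([92, 715, 0]) cylinder(h = 717, r = 32);
translate([1394, 715, 0]) cylinder(h = 717, r = 32);
translate([-1483, 0, 0]) {
  cube([71, 159, 2107]);
  translate([1032, 0, 0]) cube([71, 159, 2107]);
  translate([0, 0, 2107]) cube([1103, 159, 106]);
}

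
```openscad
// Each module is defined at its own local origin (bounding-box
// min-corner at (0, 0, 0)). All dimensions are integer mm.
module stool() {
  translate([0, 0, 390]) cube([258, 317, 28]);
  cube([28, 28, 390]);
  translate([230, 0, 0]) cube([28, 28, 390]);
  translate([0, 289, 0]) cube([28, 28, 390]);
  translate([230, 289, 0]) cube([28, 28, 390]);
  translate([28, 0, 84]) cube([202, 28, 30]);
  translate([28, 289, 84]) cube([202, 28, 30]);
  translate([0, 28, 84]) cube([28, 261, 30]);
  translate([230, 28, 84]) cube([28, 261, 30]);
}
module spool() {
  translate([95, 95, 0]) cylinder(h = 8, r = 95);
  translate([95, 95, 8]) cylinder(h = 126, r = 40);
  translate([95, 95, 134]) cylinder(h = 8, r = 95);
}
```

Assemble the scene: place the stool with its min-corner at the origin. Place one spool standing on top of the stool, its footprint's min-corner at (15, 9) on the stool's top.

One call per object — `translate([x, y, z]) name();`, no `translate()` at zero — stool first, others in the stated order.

stool();
translate([15, 9, 418]) spool();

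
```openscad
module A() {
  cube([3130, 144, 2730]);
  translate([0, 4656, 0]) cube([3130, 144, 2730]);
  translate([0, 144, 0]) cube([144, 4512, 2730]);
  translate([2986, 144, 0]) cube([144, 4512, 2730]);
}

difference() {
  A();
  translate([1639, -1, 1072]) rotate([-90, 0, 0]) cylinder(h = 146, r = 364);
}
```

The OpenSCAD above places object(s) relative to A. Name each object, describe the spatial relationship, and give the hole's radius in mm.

The subtracted cylinder has r = 364 mm.

A is a house frame. The house frame has a circular hole through its front wall. The hole's radius is 364 mm.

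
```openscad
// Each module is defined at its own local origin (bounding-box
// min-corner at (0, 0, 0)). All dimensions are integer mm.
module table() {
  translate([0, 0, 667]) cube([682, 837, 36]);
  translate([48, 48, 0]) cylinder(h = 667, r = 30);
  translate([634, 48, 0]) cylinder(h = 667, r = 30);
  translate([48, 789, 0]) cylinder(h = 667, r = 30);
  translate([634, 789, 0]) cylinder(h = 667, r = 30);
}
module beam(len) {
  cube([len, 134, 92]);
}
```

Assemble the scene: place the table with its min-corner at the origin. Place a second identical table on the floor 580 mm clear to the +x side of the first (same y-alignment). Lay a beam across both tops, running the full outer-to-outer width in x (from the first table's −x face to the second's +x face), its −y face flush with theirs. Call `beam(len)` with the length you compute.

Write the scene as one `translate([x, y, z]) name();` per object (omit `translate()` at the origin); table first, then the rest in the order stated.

table();
translate([1262, 0, 0]) table();
translate([0, 0, 703]) beam(1944);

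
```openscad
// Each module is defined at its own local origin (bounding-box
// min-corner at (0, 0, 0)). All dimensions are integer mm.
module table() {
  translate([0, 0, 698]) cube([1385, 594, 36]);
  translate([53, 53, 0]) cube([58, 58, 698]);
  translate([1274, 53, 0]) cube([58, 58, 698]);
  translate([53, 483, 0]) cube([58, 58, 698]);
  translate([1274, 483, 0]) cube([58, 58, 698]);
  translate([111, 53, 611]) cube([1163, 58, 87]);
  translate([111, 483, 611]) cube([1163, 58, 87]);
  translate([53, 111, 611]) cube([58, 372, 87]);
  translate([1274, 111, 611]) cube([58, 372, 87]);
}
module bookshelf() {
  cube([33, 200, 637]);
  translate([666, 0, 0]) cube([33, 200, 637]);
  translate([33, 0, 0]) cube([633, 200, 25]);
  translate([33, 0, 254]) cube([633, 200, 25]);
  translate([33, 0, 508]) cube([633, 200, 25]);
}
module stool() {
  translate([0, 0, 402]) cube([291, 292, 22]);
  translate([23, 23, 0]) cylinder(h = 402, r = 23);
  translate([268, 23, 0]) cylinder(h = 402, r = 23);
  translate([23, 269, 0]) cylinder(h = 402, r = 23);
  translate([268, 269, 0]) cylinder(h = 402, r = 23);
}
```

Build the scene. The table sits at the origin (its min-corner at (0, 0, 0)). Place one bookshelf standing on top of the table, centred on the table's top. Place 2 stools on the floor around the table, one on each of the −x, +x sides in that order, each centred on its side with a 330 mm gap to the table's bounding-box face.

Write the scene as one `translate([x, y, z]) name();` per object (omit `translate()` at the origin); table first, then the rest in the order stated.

table();
translate([343, 197, 734]) bookshelf();
translate([-621, 151, 0]) stool();
translate([1715, 151, 0]) stool();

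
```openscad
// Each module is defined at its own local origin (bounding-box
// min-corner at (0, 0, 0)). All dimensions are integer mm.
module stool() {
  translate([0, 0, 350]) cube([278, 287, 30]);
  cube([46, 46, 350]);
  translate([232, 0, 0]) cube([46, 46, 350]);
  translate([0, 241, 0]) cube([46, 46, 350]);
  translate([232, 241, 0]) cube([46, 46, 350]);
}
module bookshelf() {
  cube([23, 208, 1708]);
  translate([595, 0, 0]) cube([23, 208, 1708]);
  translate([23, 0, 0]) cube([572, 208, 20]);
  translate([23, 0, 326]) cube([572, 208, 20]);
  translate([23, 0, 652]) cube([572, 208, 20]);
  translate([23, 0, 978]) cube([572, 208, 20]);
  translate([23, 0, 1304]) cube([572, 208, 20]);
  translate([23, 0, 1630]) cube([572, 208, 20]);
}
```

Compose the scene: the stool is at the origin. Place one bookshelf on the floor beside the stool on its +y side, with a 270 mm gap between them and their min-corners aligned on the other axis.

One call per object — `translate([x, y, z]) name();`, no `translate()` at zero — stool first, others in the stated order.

stool();
translate([0, 557, 0]) bookshelf();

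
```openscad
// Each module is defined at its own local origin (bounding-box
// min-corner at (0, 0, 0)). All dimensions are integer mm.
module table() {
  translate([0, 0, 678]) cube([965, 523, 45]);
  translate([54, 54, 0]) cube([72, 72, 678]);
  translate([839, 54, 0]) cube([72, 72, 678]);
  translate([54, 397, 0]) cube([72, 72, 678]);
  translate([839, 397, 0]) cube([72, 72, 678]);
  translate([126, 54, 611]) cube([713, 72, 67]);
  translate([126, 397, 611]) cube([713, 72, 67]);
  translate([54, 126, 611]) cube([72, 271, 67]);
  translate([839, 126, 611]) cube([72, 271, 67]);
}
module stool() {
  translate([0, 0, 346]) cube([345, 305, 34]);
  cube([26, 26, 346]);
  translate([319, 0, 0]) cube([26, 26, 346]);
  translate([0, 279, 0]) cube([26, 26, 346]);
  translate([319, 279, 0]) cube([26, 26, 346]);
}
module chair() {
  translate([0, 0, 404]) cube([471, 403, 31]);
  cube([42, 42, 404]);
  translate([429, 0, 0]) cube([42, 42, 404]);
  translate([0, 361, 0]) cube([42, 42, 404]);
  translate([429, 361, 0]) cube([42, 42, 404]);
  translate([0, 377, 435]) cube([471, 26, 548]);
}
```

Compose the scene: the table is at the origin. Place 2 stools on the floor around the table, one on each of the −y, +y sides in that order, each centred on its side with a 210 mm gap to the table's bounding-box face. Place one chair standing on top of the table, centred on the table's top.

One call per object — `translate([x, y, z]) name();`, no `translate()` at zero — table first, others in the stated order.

table();
translate([310, -515, 0]) stool();
translate([310, 733, 0]) stool();
translate([247, 60, 723]) chair();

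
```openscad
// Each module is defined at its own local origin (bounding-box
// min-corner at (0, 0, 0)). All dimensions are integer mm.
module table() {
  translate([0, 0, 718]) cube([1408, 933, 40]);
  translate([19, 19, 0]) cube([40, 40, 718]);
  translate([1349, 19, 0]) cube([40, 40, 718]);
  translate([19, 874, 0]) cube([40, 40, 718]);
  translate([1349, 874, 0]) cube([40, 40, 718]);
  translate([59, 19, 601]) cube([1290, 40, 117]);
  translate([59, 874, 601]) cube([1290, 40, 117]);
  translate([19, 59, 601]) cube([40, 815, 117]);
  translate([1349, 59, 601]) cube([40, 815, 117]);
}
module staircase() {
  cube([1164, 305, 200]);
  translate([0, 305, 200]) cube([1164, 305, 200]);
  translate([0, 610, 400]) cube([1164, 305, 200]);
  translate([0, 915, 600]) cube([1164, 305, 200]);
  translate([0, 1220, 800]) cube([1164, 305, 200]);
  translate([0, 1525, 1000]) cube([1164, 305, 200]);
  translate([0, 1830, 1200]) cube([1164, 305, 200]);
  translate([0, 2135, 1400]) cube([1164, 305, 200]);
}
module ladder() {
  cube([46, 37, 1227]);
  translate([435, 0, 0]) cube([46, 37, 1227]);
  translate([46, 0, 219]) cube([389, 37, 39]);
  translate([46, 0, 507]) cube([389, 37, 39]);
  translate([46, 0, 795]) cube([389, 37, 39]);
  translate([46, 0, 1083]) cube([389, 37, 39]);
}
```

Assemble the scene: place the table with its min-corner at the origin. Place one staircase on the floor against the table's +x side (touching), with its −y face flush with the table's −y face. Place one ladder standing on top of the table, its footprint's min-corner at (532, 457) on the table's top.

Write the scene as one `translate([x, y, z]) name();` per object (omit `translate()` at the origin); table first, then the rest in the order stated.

table();
translate([1408, 0, 0]) staircase();
translate([532, 457, 758]) ladder();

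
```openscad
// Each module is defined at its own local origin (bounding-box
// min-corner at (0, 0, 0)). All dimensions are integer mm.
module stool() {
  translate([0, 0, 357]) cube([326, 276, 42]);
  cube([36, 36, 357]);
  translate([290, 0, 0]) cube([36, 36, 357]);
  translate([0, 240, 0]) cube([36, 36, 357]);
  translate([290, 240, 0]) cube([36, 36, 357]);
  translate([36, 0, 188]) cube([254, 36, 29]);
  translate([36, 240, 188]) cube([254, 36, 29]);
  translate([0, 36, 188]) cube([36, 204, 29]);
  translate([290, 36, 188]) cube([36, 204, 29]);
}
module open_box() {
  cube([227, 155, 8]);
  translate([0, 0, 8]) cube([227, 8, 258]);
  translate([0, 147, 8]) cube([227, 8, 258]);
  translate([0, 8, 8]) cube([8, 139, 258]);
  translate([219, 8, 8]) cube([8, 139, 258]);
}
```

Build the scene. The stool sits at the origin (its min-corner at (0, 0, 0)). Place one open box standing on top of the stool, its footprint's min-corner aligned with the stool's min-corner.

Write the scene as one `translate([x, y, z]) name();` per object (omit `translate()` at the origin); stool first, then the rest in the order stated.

stool();
translate([0, 0, 399]) open_box();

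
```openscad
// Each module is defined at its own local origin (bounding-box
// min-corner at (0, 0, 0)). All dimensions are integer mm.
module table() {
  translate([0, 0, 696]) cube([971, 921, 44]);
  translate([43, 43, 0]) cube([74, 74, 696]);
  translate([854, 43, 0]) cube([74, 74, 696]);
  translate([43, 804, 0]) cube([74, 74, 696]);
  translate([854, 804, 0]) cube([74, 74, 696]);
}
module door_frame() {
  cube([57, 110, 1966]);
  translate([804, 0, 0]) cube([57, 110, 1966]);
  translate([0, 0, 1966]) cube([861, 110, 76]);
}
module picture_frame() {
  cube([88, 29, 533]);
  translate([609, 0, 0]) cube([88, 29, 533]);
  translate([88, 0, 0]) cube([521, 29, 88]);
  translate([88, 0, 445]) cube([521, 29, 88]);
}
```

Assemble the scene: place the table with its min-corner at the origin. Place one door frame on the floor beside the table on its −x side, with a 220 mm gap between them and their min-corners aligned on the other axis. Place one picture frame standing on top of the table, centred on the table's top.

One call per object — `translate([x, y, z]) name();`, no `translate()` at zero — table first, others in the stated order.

table();
translate([-1081, 0, 0]) door_frame();
translate([137, 446, 740]) picture_frame();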